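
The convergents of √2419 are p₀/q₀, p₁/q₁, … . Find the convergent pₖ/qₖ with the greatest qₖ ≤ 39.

√2419 = [49; 5, 2, 5, 98, …] (period length 4).
Convergents:
  p_0/q_0 = 49/1
  p_1/q_1 = 246/5
  p_2/q_2 = 541/11
  p_3/q_3 = 2951/60
q_2 = 11 ≤ 39 < 60 = q_3, so the answer is 541/11.

541/11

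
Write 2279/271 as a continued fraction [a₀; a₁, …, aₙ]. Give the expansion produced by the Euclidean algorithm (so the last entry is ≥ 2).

2279 = 8·271 + 111
271 = 2·111 + 49
111 = 2·49 + 13
49 = 3·13 + 10
13 = 1·10 + 3
10 = 3·3 + 1
3 = 3·1 + 0  (stop)
So 2279/271 = [8; 2, 2, 3, 1, 3, 3].

[8; 2, 2, 3, 1, 3, 3]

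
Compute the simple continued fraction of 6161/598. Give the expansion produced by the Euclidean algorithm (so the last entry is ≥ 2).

6161 = 10·598 + 181
598 = 3·181 + 55
181 = 3·55 + 16
55 = 3·16 + 7
16 = 2·7 + 2
7 = 3·2 + 1
2 = 2·1 + 0  (stop)
So 6161/598 = [10; 3, 3, 3, 2, 3, 2].

[10; 3, 3, 3, 2, 3, 2]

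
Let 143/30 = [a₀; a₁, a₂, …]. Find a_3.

143 = 4·30 + 23   →  a_0 = 4
30 = 1·23 + 7   →  a_1 = 1
23 = 3·7 + 2   →  a_2 = 3
7 = 3·2 + 1   →  a_3 = 3

3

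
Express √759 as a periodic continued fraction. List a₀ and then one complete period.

a₀ = ⌊√759⌋ = 27.
With m₀=0, d₀=1 and mₖ₊₁ = dₖaₖ − mₖ, dₖ₊₁ = (n − mₖ₊₁²)/dₖ, aₖ₊₁ = ⌊(a₀+mₖ₊₁)/dₖ₊₁⌋:
  k=1: m=27, d=30, a=1
  k=2: m=3, d=25, a=1
  k=3: m=22, d=11, a=4
  k=4: m=22, d=25, a=1
  k=5: m=3, d=30, a=1
  k=6: m=27, d=1, a=54
d=1 and a=2a₀=54 at k=6, so the next step gives (m, d) = (27, 30) again — its k=1 value — and the period has length 6.

[27; 1, 1, 4, 1, 1, 54]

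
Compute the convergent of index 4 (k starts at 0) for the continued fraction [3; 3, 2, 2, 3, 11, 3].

Using pₖ = aₖpₖ₋₁ + pₖ₋₂, qₖ = aₖqₖ₋₁ + qₖ₋₂ (with p₋₁=1, p₋₂=0, q₋₁=0, q₋₂=1):
  k=0: a=3, p=3, q=1
  k=1: a=3, p=10, q=3
  k=2: a=2, p=23, q=7
  k=3: a=2, p=56, q=17
  k=4: a=3, p=191, q=58

191/58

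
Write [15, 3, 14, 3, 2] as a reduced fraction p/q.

4705/307

Fold from the inside: start with 2/1.
  3 + 1/2 = 7/2
  14 + 2/7 = 100/7
  3 + 7/100 = 307/100
  15 + 100/307 = 4705/307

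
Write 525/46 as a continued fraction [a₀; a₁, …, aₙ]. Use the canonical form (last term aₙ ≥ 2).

525 = 11*46 + 19
46 = 2*19 + 8
19 = 2*8 + 3
8 = 2*3 + 2
3 = 1*2 + 1
2 = 2*1 + 0  (stop)
So 525/46 = [11; 2, 2, 2, 1, 2].

[11; 2, 2, 2, 1, 2]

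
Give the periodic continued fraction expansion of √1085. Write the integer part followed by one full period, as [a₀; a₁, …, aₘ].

a₀ = ⌊√1085⌋ = 32.
With m₀=0, d₀=1 and mₖ₊₁ = dₖaₖ − mₖ, dₖ₊₁ = (n − mₖ₊₁²)/dₖ, aₖ₊₁ = ⌊(a₀+mₖ₊₁)/dₖ₊₁⌋:
  k=1: m=32, d=61, a=1
  k=2: m=29, d=4, a=15
  k=3: m=31, d=31, a=2
  k=4: m=31, d=4, a=15
  k=5: m=29, d=61, a=1
  k=6: m=32, d=1, a=64
d=1 and a=2a₀=64 at k=6, so the next step gives (m, d) = (32, 61) again — its k=1 value — and the period has length 6.

[32; 1, 15, 2, 15, 1, 64]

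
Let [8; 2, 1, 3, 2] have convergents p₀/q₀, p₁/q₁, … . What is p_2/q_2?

Using pₖ = aₖpₖ₋₁ + pₖ₋₂, qₖ = aₖqₖ₋₁ + qₖ₋₂ (with p₋₁=1, p₋₂=0, q₋₁=0, q₋₂=1):
  k=0: a=8, p=8, q=1
  k=1: a=2, p=17, q=2
  k=2: a=1, p=25, q=3

25/3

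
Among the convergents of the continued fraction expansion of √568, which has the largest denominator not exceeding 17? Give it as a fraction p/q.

√568 = [23; 1, 4, 1, 46, …] (period length 4).
Convergents:
  p_0/q_0 = 23/1
  p_1/q_1 = 24/1
  p_2/q_2 = 119/5
  p_3/q_3 = 143/6
  p_4/q_4 = 6697/281
q_3 = 6 ≤ 17 < 281 = q_4, so the answer is 143/6.

143/6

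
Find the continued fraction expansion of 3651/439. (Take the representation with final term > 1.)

3651 = 8*439 + 139
439 = 3*139 + 22
139 = 6*22 + 7
22 = 3*7 + 1
7 = 7*1 + 0  (stop)
So 3651/439 = [8; 3, 6, 3, 7].

[8; 3, 6, 3, 7]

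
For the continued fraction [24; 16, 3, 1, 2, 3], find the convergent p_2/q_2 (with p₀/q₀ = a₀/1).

Using pₖ = aₖpₖ₋₁ + pₖ₋₂, qₖ = aₖqₖ₋₁ + qₖ₋₂ (with p₋₁=1, p₋₂=0, q₋₁=0, q₋₂=1):
  k=0: a=24, p=24, q=1
  k=1: a=16, p=385, q=16
  k=2: a=3, p=1179, q=49

1179/49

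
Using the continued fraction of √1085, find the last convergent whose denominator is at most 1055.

17919/544

√1085 = [32; 1, 15, 2, 15, 1, 64, …] (period length 6).
Convergents:
  p_0/q_0 = 32/1
  p_1/q_1 = 33/1
  p_2/q_2 = 527/16
  p_3/q_3 = 1087/33
  p_4/q_4 = 16832/511
  p_5/q_5 = 17919/544
  p_6/q_6 = 1163648/35327
q_5 = 544 ≤ 1055 < 35327 = q_6, so the answer is 17919/544.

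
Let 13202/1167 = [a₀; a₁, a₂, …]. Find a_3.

13202 = 11·1167 + 365   →  a_0 = 11
1167 = 3·365 + 72   →  a_1 = 3
365 = 5·72 + 5   →  a_2 = 5
72 = 14·5 + 2   →  a_3 = 14

14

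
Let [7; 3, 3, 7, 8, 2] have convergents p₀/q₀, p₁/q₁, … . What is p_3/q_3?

533/73

Using pₖ = aₖpₖ₋₁ + pₖ₋₂, qₖ = aₖqₖ₋₁ + qₖ₋₂ (with p₋₁=1, p₋₂=0, q₋₁=0, q₋₂=1):
  k=0: a=7, p=7, q=1
  k=1: a=3, p=22, q=3
  k=2: a=3, p=73, q=10
  k=3: a=7, p=533, q=73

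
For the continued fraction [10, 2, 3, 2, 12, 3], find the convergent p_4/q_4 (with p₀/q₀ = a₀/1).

Using pₖ = aₖpₖ₋₁ + pₖ₋₂, qₖ = aₖqₖ₋₁ + qₖ₋₂ (with p₋₁=1, p₋₂=0, q₋₁=0, q₋₂=1):
  k=0: a=10, p=10, q=1
  k=1: a=2, p=21, q=2
  k=2: a=3, p=73, q=7
  k=3: a=2, p=167, q=16
  k=4: a=12, p=2077, q=199

2077/199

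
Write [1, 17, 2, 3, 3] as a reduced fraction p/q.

Using pₖ = aₖpₖ₋₁ + pₖ₋₂ and qₖ = aₖqₖ₋₁ + qₖ₋₂:
  k=0: a=1, p=1, q=1
  k=1: a=17, p=18, q=17
  k=2: a=2, p=37, q=35
  k=3: a=3, p=129, q=122
  k=4: a=3, p=424, q=401

424/401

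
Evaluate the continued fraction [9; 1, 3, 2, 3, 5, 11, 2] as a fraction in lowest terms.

Using pₖ = aₖpₖ₋₁ + pₖ₋₂ and qₖ = aₖqₖ₋₁ + qₖ₋₂:
  k=0: a=9, p=9, q=1
  k=1: a=1, p=10, q=1
  k=2: a=3, p=39, q=4
  k=3: a=2, p=88, q=9
  k=4: a=3, p=303, q=31
  k=5: a=5, p=1603, q=164
  k=6: a=11, p=17936, q=1835
  k=7: a=2, p=37475, q=3834

37475/3834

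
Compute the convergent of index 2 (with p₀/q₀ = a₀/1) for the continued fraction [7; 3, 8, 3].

Using pₖ = aₖpₖ₋₁ + pₖ₋₂, qₖ = aₖqₖ₋₁ + qₖ₋₂ (with p₋₁=1, p₋₂=0, q₋₁=0, q₋₂=1):
  k=0: a=7, p=7, q=1
  k=1: a=3, p=22, q=3
  k=2: a=8, p=183, q=25

183/25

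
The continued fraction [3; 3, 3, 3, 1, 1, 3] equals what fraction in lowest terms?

895/271

Using pₖ = aₖpₖ₋₁ + pₖ₋₂ and qₖ = aₖqₖ₋₁ + qₖ₋₂:
  k=0: a=3, p=3, q=1
  k=1: a=3, p=10, q=3
  k=2: a=3, p=33, q=10
  k=3: a=3, p=109, q=33
  k=4: a=1, p=142, q=43
  k=5: a=1, p=251, q=76
  k=6: a=3, p=895, q=271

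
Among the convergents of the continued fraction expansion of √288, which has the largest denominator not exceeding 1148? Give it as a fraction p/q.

19024/1121

√288 = [16; 1, 32, …] (period length 2).
Convergents:
  p_0/q_0 = 16/1
  p_1/q_1 = 17/1
  p_2/q_2 = 560/33
  p_3/q_3 = 577/34
  p_4/q_4 = 19024/1121
  p_5/q_5 = 19601/1155
q_4 = 1121 ≤ 1148 < 1155 = q_5, so the answer is 19024/1121.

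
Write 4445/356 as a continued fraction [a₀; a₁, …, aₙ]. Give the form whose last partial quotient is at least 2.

4445 = 12×356 + 173
356 = 2×173 + 10
173 = 17×10 + 3
10 = 3×3 + 1
3 = 3×1 + 0  (stop)
So 4445/356 = [12; 2, 17, 3, 3].

[12; 2, 17, 3, 3]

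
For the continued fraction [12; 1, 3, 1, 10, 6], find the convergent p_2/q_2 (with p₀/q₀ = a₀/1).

Using pₖ = aₖpₖ₋₁ + pₖ₋₂, qₖ = aₖqₖ₋₁ + qₖ₋₂ (with p₋₁=1, p₋₂=0, q₋₁=0, q₋₂=1):
  k=0: a=12, p=12, q=1
  k=1: a=1, p=13, q=1
  k=2: a=3, p=51, q=4

51/4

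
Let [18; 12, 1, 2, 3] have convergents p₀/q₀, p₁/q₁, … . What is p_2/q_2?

Using pₖ = aₖpₖ₋₁ + pₖ₋₂, qₖ = aₖqₖ₋₁ + qₖ₋₂ (with p₋₁=1, p₋₂=0, q₋₁=0, q₋₂=1):
  k=0: a=18, p=18, q=1
  k=1: a=12, p=217, q=12
  k=2: a=1, p=235, q=13

235/13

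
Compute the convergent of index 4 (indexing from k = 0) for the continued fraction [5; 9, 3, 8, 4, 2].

4903/960

Using pₖ = aₖpₖ₋₁ + pₖ₋₂, qₖ = aₖqₖ₋₁ + qₖ₋₂ (with p₋₁=1, p₋₂=0, q₋₁=0, q₋₂=1):
  k=0: a=5, p=5, q=1
  k=1: a=9, p=46, q=9
  k=2: a=3, p=143, q=28
  k=3: a=8, p=1190, q=233
  k=4: a=4, p=4903, q=960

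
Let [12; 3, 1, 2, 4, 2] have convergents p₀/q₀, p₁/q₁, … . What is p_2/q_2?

Using pₖ = aₖpₖ₋₁ + pₖ₋₂, qₖ = aₖqₖ₋₁ + qₖ₋₂ (with p₋₁=1, p₋₂=0, q₋₁=0, q₋₂=1):
  k=0: a=12, p=12, q=1
  k=1: a=3, p=37, q=3
  k=2: a=1, p=49, q=4

49/4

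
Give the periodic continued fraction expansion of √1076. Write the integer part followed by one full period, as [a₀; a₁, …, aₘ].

[32; 1, 4, 16, 4, 1, 64]

a₀ = ⌊√1076⌋ = 32.
With m₀=0, d₀=1 and mₖ₊₁ = dₖaₖ − mₖ, dₖ₊₁ = (n − mₖ₊₁²)/dₖ, aₖ₊₁ = ⌊(a₀+mₖ₊₁)/dₖ₊₁⌋:
  k=1: m=32, d=52, a=1
  k=2: m=20, d=13, a=4
  k=3: m=32, d=4, a=16
  k=4: m=32, d=13, a=4
  k=5: m=20, d=52, a=1
  k=6: m=32, d=1, a=64
d=1 and a=2a₀=64 at k=6, so the next step gives (m, d) = (32, 52) again — its k=1 value — and the period has length 6.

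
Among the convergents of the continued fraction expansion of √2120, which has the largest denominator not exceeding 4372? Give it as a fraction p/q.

√2120 = [46; 23, 92, …] (period length 2).
Convergents:
  p_0/q_0 = 46/1
  p_1/q_1 = 1059/23
  p_2/q_2 = 97474/2117
  p_3/q_3 = 2242961/48714
q_2 = 2117 ≤ 4372 < 48714 = q_3, so the answer is 97474/2117.

97474/2117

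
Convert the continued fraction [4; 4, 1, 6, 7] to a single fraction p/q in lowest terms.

1022/243

Using pₖ = aₖpₖ₋₁ + pₖ₋₂ and qₖ = aₖqₖ₋₁ + qₖ₋₂:
  k=0: a=4, p=4, q=1
  k=1: a=4, p=17, q=4
  k=2: a=1, p=21, q=5
  k=3: a=6, p=143, q=34
  k=4: a=7, p=1022, q=243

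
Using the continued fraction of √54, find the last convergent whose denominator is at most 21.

√54 = [7; 2, 1, 6, 1, 2, 14, …] (period length 6).
Convergents:
  p_0/q_0 = 7/1
  p_1/q_1 = 15/2
  p_2/q_2 = 22/3
  p_3/q_3 = 147/20
  p_4/q_4 = 169/23
q_3 = 20 ≤ 21 < 23 = q_4, so the answer is 147/20.

147/20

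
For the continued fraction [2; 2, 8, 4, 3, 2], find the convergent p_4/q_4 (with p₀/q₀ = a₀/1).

561/227

Using pₖ = aₖpₖ₋₁ + pₖ₋₂, qₖ = aₖqₖ₋₁ + qₖ₋₂ (with p₋₁=1, p₋₂=0, q₋₁=0, q₋₂=1):
  k=0: a=2, p=2, q=1
  k=1: a=2, p=5, q=2
  k=2: a=8, p=42, q=17
  k=3: a=4, p=173, q=70
  k=4: a=3, p=561, q=227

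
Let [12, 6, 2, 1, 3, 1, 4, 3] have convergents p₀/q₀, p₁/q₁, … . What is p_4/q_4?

Using pₖ = aₖpₖ₋₁ + pₖ₋₂, qₖ = aₖqₖ₋₁ + qₖ₋₂ (with p₋₁=1, p₋₂=0, q₋₁=0, q₋₂=1):
  k=0: a=12, p=12, q=1
  k=1: a=6, p=73, q=6
  k=2: a=2, p=158, q=13
  k=3: a=1, p=231, q=19
  k=4: a=3, p=851, q=70

851/70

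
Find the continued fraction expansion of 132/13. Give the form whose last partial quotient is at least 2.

132 = 10·13 + 2
13 = 6·2 + 1
2 = 2·1 + 0  (stop)
So 132/13 = [10; 6, 2].

[10; 6, 2]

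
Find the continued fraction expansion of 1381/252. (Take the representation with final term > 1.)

[5; 2, 12, 10]

1381 = 5×252 + 121
252 = 2×121 + 10
121 = 12×10 + 1
10 = 10×1 + 0  (stop)
So 1381/252 = [5; 2, 12, 10].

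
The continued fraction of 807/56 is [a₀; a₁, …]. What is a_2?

807 = 14·56 + 23   →  a_0 = 14
56 = 2·23 + 10   →  a_1 = 2
23 = 2·10 + 3   →  a_2 = 2

2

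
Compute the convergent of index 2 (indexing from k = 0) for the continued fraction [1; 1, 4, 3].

9/5

Using pₖ = aₖpₖ₋₁ + pₖ₋₂, qₖ = aₖqₖ₋₁ + qₖ₋₂ (with p₋₁=1, p₋₂=0, q₋₁=0, q₋₂=1):
  k=0: a=1, p=1, q=1
  k=1: a=1, p=2, q=1
  k=2: a=4, p=9, q=5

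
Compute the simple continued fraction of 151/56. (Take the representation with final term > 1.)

151 = 2*56 + 39
56 = 1*39 + 17
39 = 2*17 + 5
17 = 3*5 + 2
5 = 2*2 + 1
2 = 2*1 + 0  (stop)
So 151/56 = [2; 1, 2, 3, 2, 2].

[2; 1, 2, 3, 2, 2]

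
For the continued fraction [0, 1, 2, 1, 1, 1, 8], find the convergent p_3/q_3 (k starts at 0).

Using pₖ = aₖpₖ₋₁ + pₖ₋₂, qₖ = aₖqₖ₋₁ + qₖ₋₂ (with p₋₁=1, p₋₂=0, q₋₁=0, q₋₂=1):
  k=0: a=0, p=0, q=1
  k=1: a=1, p=1, q=1
  k=2: a=2, p=2, q=3
  k=3: a=1, p=3, q=4

3/4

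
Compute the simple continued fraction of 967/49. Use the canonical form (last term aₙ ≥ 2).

967 = 19·49 + 36
49 = 1·36 + 13
36 = 2·13 + 10
13 = 1·10 + 3
10 = 3·3 + 1
3 = 3·1 + 0  (stop)
So 967/49 = [19; 1, 2, 1, 3, 3].

[19; 1, 2, 1, 3, 3]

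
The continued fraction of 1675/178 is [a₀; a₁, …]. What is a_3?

3

1675 = 9·178 + 73   →  a_0 = 9
178 = 2·73 + 32   →  a_1 = 2
73 = 2·32 + 9   →  a_2 = 2
32 = 3·9 + 5   →  a_3 = 3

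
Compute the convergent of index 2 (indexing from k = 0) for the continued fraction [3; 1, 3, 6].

15/4

Using pₖ = aₖpₖ₋₁ + pₖ₋₂, qₖ = aₖqₖ₋₁ + qₖ₋₂ (with p₋₁=1, p₋₂=0, q₋₁=0, q₋₂=1):
  k=0: a=3, p=3, q=1
  k=1: a=1, p=4, q=1
  k=2: a=3, p=15, q=4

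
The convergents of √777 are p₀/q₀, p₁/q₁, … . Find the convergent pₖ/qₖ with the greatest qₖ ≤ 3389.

86997/3121

√777 = [27; 1, 6, 1, 54, …] (period length 4).
Convergents:
  p_0/q_0 = 27/1
  p_1/q_1 = 28/1
  p_2/q_2 = 195/7
  p_3/q_3 = 223/8
  p_4/q_4 = 12237/439
  p_5/q_5 = 12460/447
  p_6/q_6 = 86997/3121
  p_7/q_7 = 99457/3568
q_6 = 3121 ≤ 3389 < 3568 = q_7, so the answer is 86997/3121.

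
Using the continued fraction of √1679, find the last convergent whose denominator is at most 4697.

√1679 = [40; 1, 39, 1, 80, …] (period length 4).
Convergents:
  p_0/q_0 = 40/1
  p_1/q_1 = 41/1
  p_2/q_2 = 1639/40
  p_3/q_3 = 1680/41
  p_4/q_4 = 136039/3320
  p_5/q_5 = 137719/3361
  p_6/q_6 = 5507080/134399
q_5 = 3361 ≤ 4697 < 134399 = q_6, so the answer is 137719/3361.

137719/3361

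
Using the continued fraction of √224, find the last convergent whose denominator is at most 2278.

√224 = [14; 1, 28, …] (period length 2).
Convergents:
  p_0/q_0 = 14/1
  p_1/q_1 = 15/1
  p_2/q_2 = 434/29
  p_3/q_3 = 449/30
  p_4/q_4 = 13006/869
  p_5/q_5 = 13455/899
  p_6/q_6 = 389746/26041
q_5 = 899 ≤ 2278 < 26041 = q_6, so the answer is 13455/899.

13455/899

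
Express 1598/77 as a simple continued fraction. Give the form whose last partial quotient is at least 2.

[20; 1, 3, 19]

1598 = 20*77 + 58
77 = 1*58 + 19
58 = 3*19 + 1
19 = 19*1 + 0  (stop)
So 1598/77 = [20; 1, 3, 19].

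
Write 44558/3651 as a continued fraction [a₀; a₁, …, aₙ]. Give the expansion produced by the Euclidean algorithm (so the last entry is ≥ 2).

44558 = 12·3651 + 746
3651 = 4·746 + 667
746 = 1·667 + 79
667 = 8·79 + 35
79 = 2·35 + 9
35 = 3·9 + 8
9 = 1·8 + 1
8 = 8·1 + 0  (stop)
So 44558/3651 = [12; 4, 1, 8, 2, 3, 1, 8].

[12; 4, 1, 8, 2, 3, 1, 8]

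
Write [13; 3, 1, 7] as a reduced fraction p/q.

411/31

Using pₖ = aₖpₖ₋₁ + pₖ₋₂ and qₖ = aₖqₖ₋₁ + qₖ₋₂:
  k=0: a=13, p=13, q=1
  k=1: a=3, p=40, q=3
  k=2: a=1, p=53, q=4
  k=3: a=7, p=411, q=31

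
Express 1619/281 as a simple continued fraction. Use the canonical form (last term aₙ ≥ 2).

1619 = 5×281 + 214
281 = 1×214 + 67
214 = 3×67 + 13
67 = 5×13 + 2
13 = 6×2 + 1
2 = 2×1 + 0  (stop)
So 1619/281 = [5; 1, 3, 5, 6, 2].

[5; 1, 3, 5, 6, 2]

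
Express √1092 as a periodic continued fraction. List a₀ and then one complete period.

a₀ = ⌊√1092⌋ = 33.
With m₀=0, d₀=1 and mₖ₊₁ = dₖaₖ − mₖ, dₖ₊₁ = (n − mₖ₊₁²)/dₖ, aₖ₊₁ = ⌊(a₀+mₖ₊₁)/dₖ₊₁⌋:
  k=1: m=33, d=3, a=22
  k=2: m=33, d=1, a=66
d=1 and a=2a₀=66 at k=2, so the next step gives (m, d) = (33, 3) again — its k=1 value — and the period has length 2.

[33; 22, 66]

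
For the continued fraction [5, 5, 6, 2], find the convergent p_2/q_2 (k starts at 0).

161/31

Using pₖ = aₖpₖ₋₁ + pₖ₋₂, qₖ = aₖqₖ₋₁ + qₖ₋₂ (with p₋₁=1, p₋₂=0, q₋₁=0, q₋₂=1):
  k=0: a=5, p=5, q=1
  k=1: a=5, p=26, q=5
  k=2: a=6, p=161, q=31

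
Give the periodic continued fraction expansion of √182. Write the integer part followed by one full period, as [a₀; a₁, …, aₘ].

[13; 2, 26]

a₀ = ⌊√182⌋ = 13.
With m₀=0, d₀=1 and mₖ₊₁ = dₖaₖ − mₖ, dₖ₊₁ = (n − mₖ₊₁²)/dₖ, aₖ₊₁ = ⌊(a₀+mₖ₊₁)/dₖ₊₁⌋:
  k=1: m=13, d=13, a=2
  k=2: m=13, d=1, a=26
d=1 and a=2a₀=26 at k=2, so the next step gives (m, d) = (13, 13) again — its k=1 value — and the period has length 2.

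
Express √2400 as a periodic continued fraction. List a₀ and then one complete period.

[48; 1, 96]

a₀ = ⌊√2400⌋ = 48.
With m₀=0, d₀=1 and mₖ₊₁ = dₖaₖ − mₖ, dₖ₊₁ = (n − mₖ₊₁²)/dₖ, aₖ₊₁ = ⌊(a₀+mₖ₊₁)/dₖ₊₁⌋:
  k=1: m=48, d=96, a=1
  k=2: m=48, d=1, a=96
d=1 and a=2a₀=96 at k=2, so the next step gives (m, d) = (48, 96) again — its k=1 value — and the period has length 2.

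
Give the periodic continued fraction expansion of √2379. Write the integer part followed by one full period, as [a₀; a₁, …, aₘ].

[48; 1, 3, 2, 3, 1, 96]

a₀ = ⌊√2379⌋ = 48.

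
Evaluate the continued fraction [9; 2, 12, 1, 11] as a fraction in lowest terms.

3053/322

Fold from the inside: start with 11/1.
  1 + 1/11 = 12/11
  12 + 11/12 = 155/12
  2 + 12/155 = 322/155
  9 + 155/322 = 3053/322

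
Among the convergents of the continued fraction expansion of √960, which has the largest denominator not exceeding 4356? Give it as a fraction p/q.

119071/3843

√960 = [30; 1, 60, …] (period length 2).
Convergents:
  p_0/q_0 = 30/1
  p_1/q_1 = 31/1
  p_2/q_2 = 1890/61
  p_3/q_3 = 1921/62
  p_4/q_4 = 117150/3781
  p_5/q_5 = 119071/3843
  p_6/q_6 = 7261410/234361
q_5 = 3843 ≤ 4356 < 234361 = q_6, so the answer is 119071/3843.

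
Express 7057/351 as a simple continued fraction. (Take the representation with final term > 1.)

[20; 9, 2, 18]

7057 = 20*351 + 37
351 = 9*37 + 18
37 = 2*18 + 1
18 = 18*1 + 0  (stop)
So 7057/351 = [20; 9, 2, 18].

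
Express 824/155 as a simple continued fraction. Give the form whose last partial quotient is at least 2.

[5; 3, 6, 8]

824 = 5·155 + 49
155 = 3·49 + 8
49 = 6·8 + 1
8 = 8·1 + 0  (stop)
So 824/155 = [5; 3, 6, 8].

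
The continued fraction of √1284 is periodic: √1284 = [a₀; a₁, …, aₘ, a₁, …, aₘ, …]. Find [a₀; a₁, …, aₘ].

[35; 1, 4, 1, 70]

a₀ = ⌊√1284⌋ = 35.
With m₀=0, d₀=1 and mₖ₊₁ = dₖaₖ − mₖ, dₖ₊₁ = (n − mₖ₊₁²)/dₖ, aₖ₊₁ = ⌊(a₀+mₖ₊₁)/dₖ₊₁⌋:
  k=1: m=35, d=59, a=1
  k=2: m=24, d=12, a=4
  k=3: m=24, d=59, a=1
  k=4: m=35, d=1, a=70
d=1 and a=2a₀=70 at k=4, so the next step gives (m, d) = (35, 59) again — its k=1 value — and the period has length 4.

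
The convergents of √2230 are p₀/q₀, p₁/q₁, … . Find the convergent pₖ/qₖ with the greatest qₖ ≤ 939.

16103/341

√2230 = [47; 4, 2, 18, 2, 4, 94, …] (period length 6).
Convergents:
  p_0/q_0 = 47/1
  p_1/q_1 = 189/4
  p_2/q_2 = 425/9
  p_3/q_3 = 7839/166
  p_4/q_4 = 16103/341
  p_5/q_5 = 72251/1530
q_4 = 341 ≤ 939 < 1530 = q_5, so the answer is 16103/341.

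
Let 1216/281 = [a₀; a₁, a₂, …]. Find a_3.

2

1216 = 4·281 + 92   →  a_0 = 4
281 = 3·92 + 5   →  a_1 = 3
92 = 18·5 + 2   →  a_2 = 18
5 = 2·2 + 1   →  a_3 = 2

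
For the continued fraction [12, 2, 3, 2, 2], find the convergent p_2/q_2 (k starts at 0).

87/7

Using pₖ = aₖpₖ₋₁ + pₖ₋₂, qₖ = aₖqₖ₋₁ + qₖ₋₂ (with p₋₁=1, p₋₂=0, q₋₁=0, q₋₂=1):
  k=0: a=12, p=12, q=1
  k=1: a=2, p=25, q=2
  k=2: a=3, p=87, q=7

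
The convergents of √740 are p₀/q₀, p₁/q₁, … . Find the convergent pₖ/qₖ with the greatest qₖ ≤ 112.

1877/69

√740 = [27; 4, 1, 12, 1, 4, 54, …] (period length 6).
Convergents:
  p_0/q_0 = 27/1
  p_1/q_1 = 109/4
  p_2/q_2 = 136/5
  p_3/q_3 = 1741/64
  p_4/q_4 = 1877/69
  p_5/q_5 = 9249/340
q_4 = 69 ≤ 112 < 340 = q_5, so the answer is 1877/69.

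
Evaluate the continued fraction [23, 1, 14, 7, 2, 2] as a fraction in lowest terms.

Using pₖ = aₖpₖ₋₁ + pₖ₋₂ and qₖ = aₖqₖ₋₁ + qₖ₋₂:
  k=0: a=23, p=23, q=1
  k=1: a=1, p=24, q=1
  k=2: a=14, p=359, q=15
  k=3: a=7, p=2537, q=106
  k=4: a=2, p=5433, q=227
  k=5: a=2, p=13403, q=560

13403/560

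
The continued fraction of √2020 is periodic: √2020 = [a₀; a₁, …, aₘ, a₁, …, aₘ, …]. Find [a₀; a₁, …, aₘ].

[44; 1, 16, 1, 88]

a₀ = ⌊√2020⌋ = 44.
With m₀=0, d₀=1 and mₖ₊₁ = dₖaₖ − mₖ, dₖ₊₁ = (n − mₖ₊₁²)/dₖ, aₖ₊₁ = ⌊(a₀+mₖ₊₁)/dₖ₊₁⌋:
  k=1: m=44, d=84, a=1
  k=2: m=40, d=5, a=16
  k=3: m=40, d=84, a=1
  k=4: m=44, d=1, a=88
d=1 and a=2a₀=88 at k=4, so the next step gives (m, d) = (44, 84) again — its k=1 value — and the period has length 4.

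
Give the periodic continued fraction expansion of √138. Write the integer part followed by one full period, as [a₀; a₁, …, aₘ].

[11; 1, 2, 1, 22]

a₀ = ⌊√138⌋ = 11.
With m₀=0, d₀=1 and mₖ₊₁ = dₖaₖ − mₖ, dₖ₊₁ = (n − mₖ₊₁²)/dₖ, aₖ₊₁ = ⌊(a₀+mₖ₊₁)/dₖ₊₁⌋:
  k=1: m=11, d=17, a=1
  k=2: m=6, d=6, a=2
  k=3: m=6, d=17, a=1
  k=4: m=11, d=1, a=22
d=1 and a=2a₀=22 at k=4, so the next step gives (m, d) = (11, 17) again — its k=1 value — and the period has length 4.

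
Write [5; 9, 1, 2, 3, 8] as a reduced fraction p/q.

Fold from the inside: start with 8/1.
  3 + 1/8 = 25/8
  2 + 8/25 = 58/25
  1 + 25/58 = 83/58
  9 + 58/83 = 805/83
  5 + 83/805 = 4108/805

4108/805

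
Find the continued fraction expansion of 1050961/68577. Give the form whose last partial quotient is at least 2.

[15; 3, 13, 2, 4, 12, 15]

1050961 = 15×68577 + 22306
68577 = 3×22306 + 1659
22306 = 13×1659 + 739
1659 = 2×739 + 181
739 = 4×181 + 15
181 = 12×15 + 1
15 = 15×1 + 0  (stop)
So 1050961/68577 = [15; 3, 13, 2, 4, 12, 15].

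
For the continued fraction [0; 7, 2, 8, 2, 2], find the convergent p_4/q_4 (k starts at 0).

36/269

Using pₖ = aₖpₖ₋₁ + pₖ₋₂, qₖ = aₖqₖ₋₁ + qₖ₋₂ (with p₋₁=1, p₋₂=0, q₋₁=0, q₋₂=1):
  k=0: a=0, p=0, q=1
  k=1: a=7, p=1, q=7
  k=2: a=2, p=2, q=15
  k=3: a=8, p=17, q=127
  k=4: a=2, p=36, q=269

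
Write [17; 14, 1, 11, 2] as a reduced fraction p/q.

Using pₖ = aₖpₖ₋₁ + pₖ₋₂ and qₖ = aₖqₖ₋₁ + qₖ₋₂:
  k=0: a=17, p=17, q=1
  k=1: a=14, p=239, q=14
  k=2: a=1, p=256, q=15
  k=3: a=11, p=3055, q=179
  k=4: a=2, p=6366, q=373

6366/373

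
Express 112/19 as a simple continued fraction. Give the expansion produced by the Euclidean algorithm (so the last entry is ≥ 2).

[5; 1, 8, 2]

112 = 5·19 + 17
19 = 1·17 + 2
17 = 8·2 + 1
2 = 2·1 + 0  (stop)
So 112/19 = [5; 1, 8, 2].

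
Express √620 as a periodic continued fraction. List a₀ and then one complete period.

[24; 1, 8, 1, 48]

a₀ = ⌊√620⌋ = 24.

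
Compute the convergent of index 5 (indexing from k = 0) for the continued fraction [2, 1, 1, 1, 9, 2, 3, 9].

Using pₖ = aₖpₖ₋₁ + pₖ₋₂, qₖ = aₖqₖ₋₁ + qₖ₋₂ (with p₋₁=1, p₋₂=0, q₋₁=0, q₋₂=1):
  k=0: a=2, p=2, q=1
  k=1: a=1, p=3, q=1
  k=2: a=1, p=5, q=2
  k=3: a=1, p=8, q=3
  k=4: a=9, p=77, q=29
  k=5: a=2, p=162, q=61

162/61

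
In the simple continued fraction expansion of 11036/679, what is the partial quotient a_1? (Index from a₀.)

3

11036 = 16·679 + 172   →  a_0 = 16
679 = 3·172 + 163   →  a_1 = 3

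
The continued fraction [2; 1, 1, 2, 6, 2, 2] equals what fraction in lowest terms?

441/170

Using pₖ = aₖpₖ₋₁ + pₖ₋₂ and qₖ = aₖqₖ₋₁ + qₖ₋₂:
  k=0: a=2, p=2, q=1
  k=1: a=1, p=3, q=1
  k=2: a=1, p=5, q=2
  k=3: a=2, p=13, q=5
  k=4: a=6, p=83, q=32
  k=5: a=2, p=179, q=69
  k=6: a=2, p=441, q=170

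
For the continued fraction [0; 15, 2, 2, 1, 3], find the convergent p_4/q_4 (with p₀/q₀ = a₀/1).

Using pₖ = aₖpₖ₋₁ + pₖ₋₂, qₖ = aₖqₖ₋₁ + qₖ₋₂ (with p₋₁=1, p₋₂=0, q₋₁=0, q₋₂=1):
  k=0: a=0, p=0, q=1
  k=1: a=15, p=1, q=15
  k=2: a=2, p=2, q=31
  k=3: a=2, p=5, q=77
  k=4: a=1, p=7, q=108

7/108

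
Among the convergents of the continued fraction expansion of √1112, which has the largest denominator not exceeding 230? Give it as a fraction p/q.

√1112 = [33; 2, 1, 7, 1, 2, 66, …] (period length 6).
Convergents:
  p_0/q_0 = 33/1
  p_1/q_1 = 67/2
  p_2/q_2 = 100/3
  p_3/q_3 = 767/23
  p_4/q_4 = 867/26
  p_5/q_5 = 2501/75
  p_6/q_6 = 165933/4976
q_5 = 75 ≤ 230 < 4976 = q_6, so the answer is 2501/75.

2501/75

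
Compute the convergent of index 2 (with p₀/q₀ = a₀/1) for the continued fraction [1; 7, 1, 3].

Using pₖ = aₖpₖ₋₁ + pₖ₋₂, qₖ = aₖqₖ₋₁ + qₖ₋₂ (with p₋₁=1, p₋₂=0, q₋₁=0, q₋₂=1):
  k=0: a=1, p=1, q=1
  k=1: a=7, p=8, q=7
  k=2: a=1, p=9, q=8

9/8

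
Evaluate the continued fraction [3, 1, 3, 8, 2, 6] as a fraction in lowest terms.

Using pₖ = aₖpₖ₋₁ + pₖ₋₂ and qₖ = aₖqₖ₋₁ + qₖ₋₂:
  k=0: a=3, p=3, q=1
  k=1: a=1, p=4, q=1
  k=2: a=3, p=15, q=4
  k=3: a=8, p=124, q=33
  k=4: a=2, p=263, q=70
  k=5: a=6, p=1702, q=453

1702/453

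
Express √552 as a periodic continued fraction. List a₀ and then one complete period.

a₀ = ⌊√552⌋ = 23.
With m₀=0, d₀=1 and mₖ₊₁ = dₖaₖ − mₖ, dₖ₊₁ = (n − mₖ₊₁²)/dₖ, aₖ₊₁ = ⌊(a₀+mₖ₊₁)/dₖ₊₁⌋:
  k=1: m=23, d=23, a=2
  k=2: m=23, d=1, a=46
d=1 and a=2a₀=46 at k=2, so the next step gives (m, d) = (23, 23) again — its k=1 value — and the period has length 2.

[23; 2, 46]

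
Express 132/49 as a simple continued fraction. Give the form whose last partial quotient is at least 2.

[2; 1, 2, 3, 1, 3]

132 = 2×49 + 34
49 = 1×34 + 15
34 = 2×15 + 4
15 = 3×4 + 3
4 = 1×3 + 1
3 = 3×1 + 0  (stop)
So 132/49 = [2; 1, 2, 3, 1, 3].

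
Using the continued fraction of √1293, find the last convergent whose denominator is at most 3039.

62100/1727

√1293 = [35; 1, 22, 1, 70, …] (period length 4).
Convergents:
  p_0/q_0 = 35/1
  p_1/q_1 = 36/1
  p_2/q_2 = 827/23
  p_3/q_3 = 863/24
  p_4/q_4 = 61237/1703
  p_5/q_5 = 62100/1727
  p_6/q_6 = 1427437/39697
q_5 = 1727 ≤ 3039 < 39697 = q_6, so the answer is 62100/1727.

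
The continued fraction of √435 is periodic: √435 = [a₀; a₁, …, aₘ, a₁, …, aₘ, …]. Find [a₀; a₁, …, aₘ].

[20; 1, 5, 1, 40]

a₀ = ⌊√435⌋ = 20.
With m₀=0, d₀=1 and mₖ₊₁ = dₖaₖ − mₖ, dₖ₊₁ = (n − mₖ₊₁²)/dₖ, aₖ₊₁ = ⌊(a₀+mₖ₊₁)/dₖ₊₁⌋:
  k=1: m=20, d=35, a=1
  k=2: m=15, d=6, a=5
  k=3: m=15, d=35, a=1
  k=4: m=20, d=1, a=40
d=1 and a=2a₀=40 at k=4, so the next step gives (m, d) = (20, 35) again — its k=1 value — and the period has length 4.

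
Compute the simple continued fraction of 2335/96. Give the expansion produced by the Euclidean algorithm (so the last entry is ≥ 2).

2335 = 24×96 + 31
96 = 3×31 + 3
31 = 10×3 + 1
3 = 3×1 + 0  (stop)
So 2335/96 = [24; 3, 10, 3].

[24; 3, 10, 3]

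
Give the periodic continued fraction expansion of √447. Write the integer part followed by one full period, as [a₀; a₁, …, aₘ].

a₀ = ⌊√447⌋ = 21.

[21; 7, 42]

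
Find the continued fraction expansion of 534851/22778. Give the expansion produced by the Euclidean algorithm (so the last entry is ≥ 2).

534851 = 23*22778 + 10957
22778 = 2*10957 + 864
10957 = 12*864 + 589
864 = 1*589 + 275
589 = 2*275 + 39
275 = 7*39 + 2
39 = 19*2 + 1
2 = 2*1 + 0  (stop)
So 534851/22778 = [23; 2, 12, 1, 2, 7, 19, 2].

[23; 2, 12, 1, 2, 7, 19, 2]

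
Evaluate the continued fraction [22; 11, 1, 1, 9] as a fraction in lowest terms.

4837/219

Using pₖ = aₖpₖ₋₁ + pₖ₋₂ and qₖ = aₖqₖ₋₁ + qₖ₋₂:
  k=0: a=22, p=22, q=1
  k=1: a=11, p=243, q=11
  k=2: a=1, p=265, q=12
  k=3: a=1, p=508, q=23
  k=4: a=9, p=4837, q=219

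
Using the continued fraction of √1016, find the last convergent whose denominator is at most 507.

√1016 = [31; 1, 6, 1, 62, …] (period length 4).
Convergents:
  p_0/q_0 = 31/1
  p_1/q_1 = 32/1
  p_2/q_2 = 223/7
  p_3/q_3 = 255/8
  p_4/q_4 = 16033/503
  p_5/q_5 = 16288/511
q_4 = 503 ≤ 507 < 511 = q_5, so the answer is 16033/503.

16033/503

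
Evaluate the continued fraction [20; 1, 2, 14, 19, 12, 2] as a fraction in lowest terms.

425603/20586

Fold from the inside: start with 2/1.
  12 + 1/2 = 25/2
  19 + 2/25 = 477/25
  14 + 25/477 = 6703/477
  2 + 477/6703 = 13883/6703
  1 + 6703/13883 = 20586/13883
  20 + 13883/20586 = 425603/20586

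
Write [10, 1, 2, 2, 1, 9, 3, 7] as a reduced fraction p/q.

Fold from the inside: start with 7/1.
  3 + 1/7 = 22/7
  9 + 7/22 = 205/22
  1 + 22/205 = 227/205
  2 + 205/227 = 659/227
  2 + 227/659 = 1545/659
  1 + 659/1545 = 2204/1545
  10 + 1545/2204 = 23585/2204

23585/2204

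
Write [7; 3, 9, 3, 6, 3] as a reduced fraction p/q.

12718/1737

Fold from the inside: start with 3/1.
  6 + 1/3 = 19/3
  3 + 3/19 = 60/19
  9 + 19/60 = 559/60
  3 + 60/559 = 1737/559
  7 + 559/1737 = 12718/1737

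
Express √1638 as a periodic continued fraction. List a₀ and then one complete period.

a₀ = ⌊√1638⌋ = 40.
With m₀=0, d₀=1 and mₖ₊₁ = dₖaₖ − mₖ, dₖ₊₁ = (n − mₖ₊₁²)/dₖ, aₖ₊₁ = ⌊(a₀+mₖ₊₁)/dₖ₊₁⌋:
  k=1: m=40, d=38, a=2
  k=2: m=36, d=9, a=8
  k=3: m=36, d=38, a=2
  k=4: m=40, d=1, a=80
d=1 and a=2a₀=80 at k=4, so the next step gives (m, d) = (40, 38) again — its k=1 value — and the period has length 4.

[40; 2, 8, 2, 80]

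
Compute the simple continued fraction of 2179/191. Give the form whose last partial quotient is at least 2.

[11; 2, 2, 4, 2, 1, 2]

2179 = 11*191 + 78
191 = 2*78 + 35
78 = 2*35 + 8
35 = 4*8 + 3
8 = 2*3 + 2
3 = 1*2 + 1
2 = 2*1 + 0  (stop)
So 2179/191 = [11; 2, 2, 4, 2, 1, 2].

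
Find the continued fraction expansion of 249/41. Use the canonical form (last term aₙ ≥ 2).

249 = 6×41 + 3
41 = 13×3 + 2
3 = 1×2 + 1
2 = 2×1 + 0  (stop)
So 249/41 = [6; 13, 1, 2].

[6; 13, 1, 2]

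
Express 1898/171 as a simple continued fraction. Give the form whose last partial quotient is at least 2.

[11; 10, 17]

1898 = 11*171 + 17
171 = 10*17 + 1
17 = 17*1 + 0  (stop)
So 1898/171 = [11; 10, 17].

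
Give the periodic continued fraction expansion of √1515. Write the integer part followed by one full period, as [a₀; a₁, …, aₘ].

a₀ = ⌊√1515⌋ = 38.
With m₀=0, d₀=1 and mₖ₊₁ = dₖaₖ − mₖ, dₖ₊₁ = (n − mₖ₊₁²)/dₖ, aₖ₊₁ = ⌊(a₀+mₖ₊₁)/dₖ₊₁⌋:
  k=1: m=38, d=71, a=1
  k=2: m=33, d=6, a=11
  k=3: m=33, d=71, a=1
  k=4: m=38, d=1, a=76
d=1 and a=2a₀=76 at k=4, so the next step gives (m, d) = (38, 71) again — its k=1 value — and the period has length 4.

[38; 1, 11, 1, 76]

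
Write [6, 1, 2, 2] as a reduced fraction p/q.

Fold from the inside: start with 2/1.
  2 + 1/2 = 5/2
  1 + 2/5 = 7/5
  6 + 5/7 = 47/7

47/7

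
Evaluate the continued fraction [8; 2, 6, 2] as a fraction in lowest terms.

Fold from the inside: start with 2/1.
  6 + 1/2 = 13/2
  2 + 2/13 = 28/13
  8 + 13/28 = 237/28

237/28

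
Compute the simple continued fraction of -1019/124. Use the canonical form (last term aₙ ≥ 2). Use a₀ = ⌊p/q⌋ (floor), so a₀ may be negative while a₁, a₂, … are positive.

[-9; 1, 3, 1, 1, 2, 5]

-1019 = -9*124 + 97
124 = 1*97 + 27
97 = 3*27 + 16
27 = 1*16 + 11
16 = 1*11 + 5
11 = 2*5 + 1
5 = 5*1 + 0  (stop)
So -1019/124 = [-9; 1, 3, 1, 1, 2, 5].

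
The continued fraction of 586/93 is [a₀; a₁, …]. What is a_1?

586 = 6·93 + 28   →  a_0 = 6
93 = 3·28 + 9   →  a_1 = 3

3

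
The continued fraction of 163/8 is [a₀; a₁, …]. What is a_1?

2

163 = 20·8 + 3   →  a_0 = 20
8 = 2·3 + 2   →  a_1 = 2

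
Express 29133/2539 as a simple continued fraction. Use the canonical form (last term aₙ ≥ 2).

29133 = 11*2539 + 1204
2539 = 2*1204 + 131
1204 = 9*131 + 25
131 = 5*25 + 6
25 = 4*6 + 1
6 = 6*1 + 0  (stop)
So 29133/2539 = [11; 2, 9, 5, 4, 6].

[11; 2, 9, 5, 4, 6]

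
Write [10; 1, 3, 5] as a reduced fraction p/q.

226/21

Using pₖ = aₖpₖ₋₁ + pₖ₋₂ and qₖ = aₖqₖ₋₁ + qₖ₋₂:
  k=0: a=10, p=10, q=1
  k=1: a=1, p=11, q=1
  k=2: a=3, p=43, q=4
  k=3: a=5, p=226, q=21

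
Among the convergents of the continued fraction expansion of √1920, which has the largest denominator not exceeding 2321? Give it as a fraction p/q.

94997/2168

√1920 = [43; 1, 4, 2, 21, 2, 4, 1, 86, …] (period length 8).
Convergents:
  p_0/q_0 = 43/1
  p_1/q_1 = 44/1
  p_2/q_2 = 219/5
  p_3/q_3 = 482/11
  p_4/q_4 = 10341/236
  p_5/q_5 = 21164/483
  p_6/q_6 = 94997/2168
  p_7/q_7 = 116161/2651
q_6 = 2168 ≤ 2321 < 2651 = q_7, so the answer is 94997/2168.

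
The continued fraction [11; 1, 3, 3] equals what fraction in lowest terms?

153/13

Using pₖ = aₖpₖ₋₁ + pₖ₋₂ and qₖ = aₖqₖ₋₁ + qₖ₋₂:
  k=0: a=11, p=11, q=1
  k=1: a=1, p=12, q=1
  k=2: a=3, p=47, q=4
  k=3: a=3, p=153, q=13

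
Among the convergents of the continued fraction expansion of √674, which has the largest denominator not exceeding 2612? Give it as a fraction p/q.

35074/1351

√674 = [25; 1, 24, 1, 50, …] (period length 4).
Convergents:
  p_0/q_0 = 25/1
  p_1/q_1 = 26/1
  p_2/q_2 = 649/25
  p_3/q_3 = 675/26
  p_4/q_4 = 34399/1325
  p_5/q_5 = 35074/1351
  p_6/q_6 = 876175/33749
q_5 = 1351 ≤ 2612 < 33749 = q_6, so the answer is 35074/1351.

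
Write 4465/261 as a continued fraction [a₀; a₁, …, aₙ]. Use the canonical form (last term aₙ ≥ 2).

4465 = 17*261 + 28
261 = 9*28 + 9
28 = 3*9 + 1
9 = 9*1 + 0  (stop)
So 4465/261 = [17; 9, 3, 9].

[17; 9, 3, 9]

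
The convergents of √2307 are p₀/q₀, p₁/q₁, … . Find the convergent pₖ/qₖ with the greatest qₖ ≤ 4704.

147600/3073

√2307 = [48; 32, 96, …] (period length 2).
Convergents:
  p_0/q_0 = 48/1
  p_1/q_1 = 1537/32
  p_2/q_2 = 147600/3073
  p_3/q_3 = 4724737/98368
q_2 = 3073 ≤ 4704 < 98368 = q_3, so the answer is 147600/3073.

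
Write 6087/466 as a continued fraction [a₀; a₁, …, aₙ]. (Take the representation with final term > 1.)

[13; 16, 14, 2]

6087 = 13×466 + 29
466 = 16×29 + 2
29 = 14×2 + 1
2 = 2×1 + 0  (stop)
So 6087/466 = [13; 16, 14, 2].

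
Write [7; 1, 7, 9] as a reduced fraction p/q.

Using pₖ = aₖpₖ₋₁ + pₖ₋₂ and qₖ = aₖqₖ₋₁ + qₖ₋₂:
  k=0: a=7, p=7, q=1
  k=1: a=1, p=8, q=1
  k=2: a=7, p=63, q=8
  k=3: a=9, p=575, q=73

575/73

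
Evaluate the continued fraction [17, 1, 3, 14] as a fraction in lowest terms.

1012/57

Fold from the inside: start with 14/1.
  3 + 1/14 = 43/14
  1 + 14/43 = 57/43
  17 + 43/57 = 1012/57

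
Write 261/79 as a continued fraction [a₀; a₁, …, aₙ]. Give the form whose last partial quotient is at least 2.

[3; 3, 3, 2, 3]

261 = 3*79 + 24
79 = 3*24 + 7
24 = 3*7 + 3
7 = 2*3 + 1
3 = 3*1 + 0  (stop)
So 261/79 = [3; 3, 3, 2, 3].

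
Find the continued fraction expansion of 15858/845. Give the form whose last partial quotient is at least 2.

15858 = 18·845 + 648
845 = 1·648 + 197
648 = 3·197 + 57
197 = 3·57 + 26
57 = 2·26 + 5
26 = 5·5 + 1
5 = 5·1 + 0  (stop)
So 15858/845 = [18; 1, 3, 3, 2, 5, 5].

[18; 1, 3, 3, 2, 5, 5]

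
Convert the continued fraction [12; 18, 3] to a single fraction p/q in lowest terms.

Fold from the inside: start with 3/1.
  18 + 1/3 = 55/3
  12 + 3/55 = 663/55

663/55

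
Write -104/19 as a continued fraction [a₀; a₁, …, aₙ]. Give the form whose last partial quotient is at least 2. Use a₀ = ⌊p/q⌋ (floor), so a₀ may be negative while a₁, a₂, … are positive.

-104 = -6·19 + 10
19 = 1·10 + 9
10 = 1·9 + 1
9 = 9·1 + 0  (stop)
So -104/19 = [-6; 1, 1, 9].

[-6; 1, 1, 9]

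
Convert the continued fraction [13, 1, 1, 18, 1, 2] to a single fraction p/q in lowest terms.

Fold from the inside: start with 2/1.
  1 + 1/2 = 3/2
  18 + 2/3 = 56/3
  1 + 3/56 = 59/56
  1 + 56/59 = 115/59
  13 + 59/115 = 1554/115

1554/115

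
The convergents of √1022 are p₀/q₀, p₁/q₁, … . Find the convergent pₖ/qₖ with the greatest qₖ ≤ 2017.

√1022 = [31; 1, 30, 1, 62, …] (period length 4).
Convergents:
  p_0/q_0 = 31/1
  p_1/q_1 = 32/1
  p_2/q_2 = 991/31
  p_3/q_3 = 1023/32
  p_4/q_4 = 64417/2015
  p_5/q_5 = 65440/2047
q_4 = 2015 ≤ 2017 < 2047 = q_5, so the answer is 64417/2015.

64417/2015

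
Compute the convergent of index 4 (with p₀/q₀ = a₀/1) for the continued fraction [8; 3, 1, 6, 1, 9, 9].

256/31

Using pₖ = aₖpₖ₋₁ + pₖ₋₂, qₖ = aₖqₖ₋₁ + qₖ₋₂ (with p₋₁=1, p₋₂=0, q₋₁=0, q₋₂=1):
  k=0: a=8, p=8, q=1
  k=1: a=3, p=25, q=3
  k=2: a=1, p=33, q=4
  k=3: a=6, p=223, q=27
  k=4: a=1, p=256, q=31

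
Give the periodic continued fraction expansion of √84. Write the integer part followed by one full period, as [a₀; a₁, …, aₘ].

[9; 6, 18]

a₀ = ⌊√84⌋ = 9.
With m₀=0, d₀=1 and mₖ₊₁ = dₖaₖ − mₖ, dₖ₊₁ = (n − mₖ₊₁²)/dₖ, aₖ₊₁ = ⌊(a₀+mₖ₊₁)/dₖ₊₁⌋:
  k=1: m=9, d=3, a=6
  k=2: m=9, d=1, a=18
d=1 and a=2a₀=18 at k=2, so the next step gives (m, d) = (9, 3) again — its k=1 value — and the period has length 2.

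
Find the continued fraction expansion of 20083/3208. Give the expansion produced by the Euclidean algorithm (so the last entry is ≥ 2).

[6; 3, 1, 5, 3, 14, 3]

20083 = 6×3208 + 835
3208 = 3×835 + 703
835 = 1×703 + 132
703 = 5×132 + 43
132 = 3×43 + 3
43 = 14×3 + 1
3 = 3×1 + 0  (stop)
So 20083/3208 = [6; 3, 1, 5, 3, 14, 3].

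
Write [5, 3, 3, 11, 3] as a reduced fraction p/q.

Fold from the inside: start with 3/1.
  11 + 1/3 = 34/3
  3 + 3/34 = 105/34
  3 + 34/105 = 349/105
  5 + 105/349 = 1850/349

1850/349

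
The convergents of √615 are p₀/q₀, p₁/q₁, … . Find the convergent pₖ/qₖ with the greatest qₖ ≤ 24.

√615 = [24; 1, 3, 1, 48, …] (period length 4).
Convergents:
  p_0/q_0 = 24/1
  p_1/q_1 = 25/1
  p_2/q_2 = 99/4
  p_3/q_3 = 124/5
  p_4/q_4 = 6051/244
q_3 = 5 ≤ 24 < 244 = q_4, so the answer is 124/5.

124/5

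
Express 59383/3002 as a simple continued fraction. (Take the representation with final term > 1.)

[19; 1, 3, 1, 1, 3, 9, 10]

59383 = 19·3002 + 2345
3002 = 1·2345 + 657
2345 = 3·657 + 374
657 = 1·374 + 283
374 = 1·283 + 91
283 = 3·91 + 10
91 = 9·10 + 1
10 = 10·1 + 0  (stop)
So 59383/3002 = [19; 1, 3, 1, 1, 3, 9, 10].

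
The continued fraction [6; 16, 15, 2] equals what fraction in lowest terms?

Fold from the inside: start with 2/1.
  15 + 1/2 = 31/2
  16 + 2/31 = 498/31
  6 + 31/498 = 3019/498

3019/498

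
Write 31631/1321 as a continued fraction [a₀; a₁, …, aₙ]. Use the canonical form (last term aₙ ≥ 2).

31631 = 23*1321 + 1248
1321 = 1*1248 + 73
1248 = 17*73 + 7
73 = 10*7 + 3
7 = 2*3 + 1
3 = 3*1 + 0  (stop)
So 31631/1321 = [23; 1, 17, 10, 2, 3].

[23; 1, 17, 10, 2, 3]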